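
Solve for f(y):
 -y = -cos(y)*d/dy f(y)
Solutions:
 f(y) = C1 + Integral(y/cos(y), y)


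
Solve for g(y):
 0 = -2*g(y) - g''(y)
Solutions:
 g(y) = C1*sin(sqrt(2)*y) + C2*cos(sqrt(2)*y)


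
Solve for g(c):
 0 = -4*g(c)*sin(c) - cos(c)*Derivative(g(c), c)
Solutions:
 g(c) = C1*cos(c)^4


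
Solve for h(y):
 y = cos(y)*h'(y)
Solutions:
 h(y) = C1 + Integral(y/cos(y), y)


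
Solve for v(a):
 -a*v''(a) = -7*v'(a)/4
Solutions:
 v(a) = C1 + C2*a^(11/4)


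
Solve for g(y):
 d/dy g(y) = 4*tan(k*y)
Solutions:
 g(y) = C1 + 4*Piecewise((-log(cos(k*y))/k, Ne(k, 0)), (0, True))


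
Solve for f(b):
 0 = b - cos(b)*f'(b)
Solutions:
 f(b) = C1 + Integral(b/cos(b), b)


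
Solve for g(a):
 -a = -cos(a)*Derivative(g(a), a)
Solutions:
 g(a) = C1 + Integral(a/cos(a), a)


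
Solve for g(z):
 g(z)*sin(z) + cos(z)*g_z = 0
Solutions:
 g(z) = C1*cos(z)


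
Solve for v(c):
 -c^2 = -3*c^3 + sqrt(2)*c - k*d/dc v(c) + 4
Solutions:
 v(c) = C1 - 3*c^4/(4*k) + c^3/(3*k) + sqrt(2)*c^2/(2*k) + 4*c/k


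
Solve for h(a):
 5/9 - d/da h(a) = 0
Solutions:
 h(a) = C1 + 5*a/9


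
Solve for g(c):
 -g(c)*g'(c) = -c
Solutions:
 g(c) = -sqrt(C1 + c^2)
 g(c) = sqrt(C1 + c^2)


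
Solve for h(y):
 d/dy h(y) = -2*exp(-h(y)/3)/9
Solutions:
 h(y) = 3*log(C1 - 2*y/27)


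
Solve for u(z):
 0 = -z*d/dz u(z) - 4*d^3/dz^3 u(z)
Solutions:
 u(z) = C1 + Integral(C2*airyai(-2^(1/3)*z/2) + C3*airybi(-2^(1/3)*z/2), z)


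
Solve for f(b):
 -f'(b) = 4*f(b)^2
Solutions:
 f(b) = 1/(C1 + 4*b)


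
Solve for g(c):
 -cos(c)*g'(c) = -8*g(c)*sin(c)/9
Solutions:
 g(c) = C1/cos(c)^(8/9)


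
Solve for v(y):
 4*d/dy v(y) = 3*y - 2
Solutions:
 v(y) = C1 + 3*y^2/8 - y/2


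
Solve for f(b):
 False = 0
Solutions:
 f(b) = C1 - 5*b*acos(-b/2)/7 + zoo*b - 5*sqrt(4 - b^2)/7


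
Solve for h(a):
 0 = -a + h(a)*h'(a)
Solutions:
 h(a) = -sqrt(C1 + a^2)
 h(a) = sqrt(C1 + a^2)


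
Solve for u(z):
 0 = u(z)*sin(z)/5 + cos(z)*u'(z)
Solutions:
 u(z) = C1*cos(z)^(1/5)


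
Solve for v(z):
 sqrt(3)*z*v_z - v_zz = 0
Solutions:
 v(z) = C1 + C2*erfi(sqrt(2)*3^(1/4)*z/2)


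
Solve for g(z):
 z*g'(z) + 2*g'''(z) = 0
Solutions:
 g(z) = C1 + Integral(C2*airyai(-2^(2/3)*z/2) + C3*airybi(-2^(2/3)*z/2), z)


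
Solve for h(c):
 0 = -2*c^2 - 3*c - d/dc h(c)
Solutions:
 h(c) = C1 - 2*c^3/3 - 3*c^2/2


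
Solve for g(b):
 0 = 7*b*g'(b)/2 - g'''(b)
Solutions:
 g(b) = C1 + Integral(C2*airyai(2^(2/3)*7^(1/3)*b/2) + C3*airybi(2^(2/3)*7^(1/3)*b/2), b)


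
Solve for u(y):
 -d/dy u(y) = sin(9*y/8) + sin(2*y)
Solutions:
 u(y) = C1 + 8*cos(9*y/8)/9 + cos(2*y)/2


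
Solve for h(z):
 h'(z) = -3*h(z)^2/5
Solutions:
 h(z) = 5/(C1 + 3*z)


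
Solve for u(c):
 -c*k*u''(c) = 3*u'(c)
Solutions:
 u(c) = C1 + c^(((re(k) - 3)*re(k) + im(k)^2)/(re(k)^2 + im(k)^2))*(C2*sin(3*log(c)*Abs(im(k))/(re(k)^2 + im(k)^2)) + C3*cos(3*log(c)*im(k)/(re(k)^2 + im(k)^2)))


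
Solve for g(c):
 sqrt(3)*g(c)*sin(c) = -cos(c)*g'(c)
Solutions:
 g(c) = C1*cos(c)^(sqrt(3))


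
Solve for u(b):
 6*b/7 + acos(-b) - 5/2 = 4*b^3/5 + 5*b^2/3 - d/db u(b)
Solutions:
 u(b) = C1 + b^4/5 + 5*b^3/9 - 3*b^2/7 - b*acos(-b) + 5*b/2 - sqrt(1 - b^2)


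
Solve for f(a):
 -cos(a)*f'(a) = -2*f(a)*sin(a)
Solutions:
 f(a) = C1/cos(a)^2


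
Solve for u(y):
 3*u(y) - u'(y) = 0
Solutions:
 u(y) = C1*exp(3*y)


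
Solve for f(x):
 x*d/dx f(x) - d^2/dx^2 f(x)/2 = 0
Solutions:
 f(x) = C1 + C2*erfi(x)


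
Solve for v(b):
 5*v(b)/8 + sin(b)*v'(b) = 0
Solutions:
 v(b) = C1*(cos(b) + 1)^(5/16)/(cos(b) - 1)^(5/16)


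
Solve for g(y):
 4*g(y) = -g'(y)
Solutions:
 g(y) = C1*exp(-4*y)


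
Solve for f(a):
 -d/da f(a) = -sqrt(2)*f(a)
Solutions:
 f(a) = C1*exp(sqrt(2)*a)


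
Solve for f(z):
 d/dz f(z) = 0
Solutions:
 f(z) = C1


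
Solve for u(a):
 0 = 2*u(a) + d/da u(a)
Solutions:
 u(a) = C1*exp(-2*a)


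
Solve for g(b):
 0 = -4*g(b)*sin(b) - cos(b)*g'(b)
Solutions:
 g(b) = C1*cos(b)^4


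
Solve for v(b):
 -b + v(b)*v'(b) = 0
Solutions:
 v(b) = -sqrt(C1 + b^2)
 v(b) = sqrt(C1 + b^2)


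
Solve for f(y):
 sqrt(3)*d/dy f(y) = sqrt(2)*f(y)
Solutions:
 f(y) = C1*exp(sqrt(6)*y/3)


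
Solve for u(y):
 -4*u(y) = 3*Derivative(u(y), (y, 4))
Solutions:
 u(y) = (C1*sin(3^(3/4)*y/3) + C2*cos(3^(3/4)*y/3))*exp(-3^(3/4)*y/3) + (C3*sin(3^(3/4)*y/3) + C4*cos(3^(3/4)*y/3))*exp(3^(3/4)*y/3)


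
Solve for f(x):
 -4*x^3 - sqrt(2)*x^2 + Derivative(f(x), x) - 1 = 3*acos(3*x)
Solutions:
 f(x) = C1 + x^4 + sqrt(2)*x^3/3 + 3*x*acos(3*x) + x - sqrt(1 - 9*x^2)


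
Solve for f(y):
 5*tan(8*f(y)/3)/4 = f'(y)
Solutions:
 f(y) = -3*asin(C1*exp(10*y/3))/8 + 3*pi/8
 f(y) = 3*asin(C1*exp(10*y/3))/8


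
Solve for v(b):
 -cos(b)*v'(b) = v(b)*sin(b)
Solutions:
 v(b) = C1*cos(b)


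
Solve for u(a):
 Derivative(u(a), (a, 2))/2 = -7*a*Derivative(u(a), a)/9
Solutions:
 u(a) = C1 + C2*erf(sqrt(7)*a/3)


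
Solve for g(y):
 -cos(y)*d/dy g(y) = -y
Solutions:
 g(y) = C1 + Integral(y/cos(y), y)


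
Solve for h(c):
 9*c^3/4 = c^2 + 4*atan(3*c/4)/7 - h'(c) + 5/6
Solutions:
 h(c) = C1 - 9*c^4/16 + c^3/3 + 4*c*atan(3*c/4)/7 + 5*c/6 - 8*log(9*c^2 + 16)/21


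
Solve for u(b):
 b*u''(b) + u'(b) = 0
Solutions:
 u(b) = C1 + C2*log(b)


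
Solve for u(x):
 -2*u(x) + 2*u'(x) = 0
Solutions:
 u(x) = C1*exp(x)


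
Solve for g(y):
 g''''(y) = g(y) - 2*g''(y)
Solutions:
 g(y) = C1*exp(-y*sqrt(-1 + sqrt(2))) + C2*exp(y*sqrt(-1 + sqrt(2))) + C3*sin(y*sqrt(1 + sqrt(2))) + C4*cos(y*sqrt(1 + sqrt(2)))


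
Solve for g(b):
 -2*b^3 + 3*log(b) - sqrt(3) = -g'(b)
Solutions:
 g(b) = C1 + b^4/2 - 3*b*log(b) + sqrt(3)*b + 3*b


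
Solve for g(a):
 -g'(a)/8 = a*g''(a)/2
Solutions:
 g(a) = C1 + C2*a^(3/4)


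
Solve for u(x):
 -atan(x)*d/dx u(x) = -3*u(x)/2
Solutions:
 u(x) = C1*exp(3*Integral(1/atan(x), x)/2)


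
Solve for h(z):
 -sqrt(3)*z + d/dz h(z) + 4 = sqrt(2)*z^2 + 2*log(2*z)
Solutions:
 h(z) = C1 + sqrt(2)*z^3/3 + sqrt(3)*z^2/2 + 2*z*log(z) - 6*z + z*log(4)


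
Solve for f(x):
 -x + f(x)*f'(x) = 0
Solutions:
 f(x) = -sqrt(C1 + x^2)
 f(x) = sqrt(C1 + x^2)


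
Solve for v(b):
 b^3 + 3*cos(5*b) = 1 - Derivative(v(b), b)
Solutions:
 v(b) = C1 - b^4/4 + b - 3*sin(5*b)/5


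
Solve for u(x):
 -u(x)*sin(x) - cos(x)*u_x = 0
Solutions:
 u(x) = C1*cos(x)


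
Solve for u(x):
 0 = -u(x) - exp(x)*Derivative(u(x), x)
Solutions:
 u(x) = C1*exp(exp(-x))


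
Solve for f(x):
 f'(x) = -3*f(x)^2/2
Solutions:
 f(x) = 2/(C1 + 3*x)


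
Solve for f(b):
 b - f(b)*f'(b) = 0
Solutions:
 f(b) = -sqrt(C1 + b^2)
 f(b) = sqrt(C1 + b^2)


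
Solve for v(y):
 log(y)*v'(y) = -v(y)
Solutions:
 v(y) = C1*exp(-li(y))


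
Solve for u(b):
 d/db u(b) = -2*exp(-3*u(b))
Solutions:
 u(b) = log(C1 - 6*b)/3
 u(b) = log((-3^(1/3) - 3^(5/6)*I)*(C1 - 2*b)^(1/3)/2)
 u(b) = log((-3^(1/3) + 3^(5/6)*I)*(C1 - 2*b)^(1/3)/2)


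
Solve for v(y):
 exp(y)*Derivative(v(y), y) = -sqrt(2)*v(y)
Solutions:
 v(y) = C1*exp(sqrt(2)*exp(-y))


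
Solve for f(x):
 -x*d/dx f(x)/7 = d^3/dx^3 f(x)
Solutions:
 f(x) = C1 + Integral(C2*airyai(-7^(2/3)*x/7) + C3*airybi(-7^(2/3)*x/7), x)


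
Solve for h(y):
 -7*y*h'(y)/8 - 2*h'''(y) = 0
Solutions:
 h(y) = C1 + Integral(C2*airyai(-2^(2/3)*7^(1/3)*y/4) + C3*airybi(-2^(2/3)*7^(1/3)*y/4), y)


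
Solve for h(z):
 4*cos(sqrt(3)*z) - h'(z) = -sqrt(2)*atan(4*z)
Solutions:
 h(z) = C1 + sqrt(2)*(z*atan(4*z) - log(16*z^2 + 1)/8) + 4*sqrt(3)*sin(sqrt(3)*z)/3


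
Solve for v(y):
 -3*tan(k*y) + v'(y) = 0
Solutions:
 v(y) = C1 + 3*Piecewise((-log(cos(k*y))/k, Ne(k, 0)), (0, True))


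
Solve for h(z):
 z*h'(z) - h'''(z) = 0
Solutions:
 h(z) = C1 + Integral(C2*airyai(z) + C3*airybi(z), z)


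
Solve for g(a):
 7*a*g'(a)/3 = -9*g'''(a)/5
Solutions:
 g(a) = C1 + Integral(C2*airyai(-35^(1/3)*a/3) + C3*airybi(-35^(1/3)*a/3), a)


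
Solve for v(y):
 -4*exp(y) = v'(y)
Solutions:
 v(y) = C1 - 4*exp(y)


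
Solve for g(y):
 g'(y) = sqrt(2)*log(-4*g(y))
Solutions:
 -sqrt(2)*Integral(1/(log(-_y) + 2*log(2)), (_y, g(y)))/2 = C1 - y


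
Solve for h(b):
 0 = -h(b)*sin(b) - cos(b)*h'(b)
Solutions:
 h(b) = C1*cos(b)


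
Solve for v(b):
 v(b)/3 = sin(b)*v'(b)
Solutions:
 v(b) = C1*(cos(b) - 1)^(1/6)/(cos(b) + 1)^(1/6)


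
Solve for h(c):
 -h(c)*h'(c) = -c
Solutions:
 h(c) = -sqrt(C1 + c^2)
 h(c) = sqrt(C1 + c^2)


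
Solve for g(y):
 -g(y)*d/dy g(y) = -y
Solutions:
 g(y) = -sqrt(C1 + y^2)
 g(y) = sqrt(C1 + y^2)


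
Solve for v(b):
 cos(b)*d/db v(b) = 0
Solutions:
 v(b) = C1


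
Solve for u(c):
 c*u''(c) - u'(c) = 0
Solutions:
 u(c) = C1 + C2*c^2


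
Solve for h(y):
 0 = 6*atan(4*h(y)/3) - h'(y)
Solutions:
 Integral(1/atan(4*_y/3), (_y, h(y))) = C1 + 6*y


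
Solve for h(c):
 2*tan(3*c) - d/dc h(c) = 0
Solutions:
 h(c) = C1 - 2*log(cos(3*c))/3


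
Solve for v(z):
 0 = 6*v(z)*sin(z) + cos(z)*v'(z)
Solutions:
 v(z) = C1*cos(z)^6


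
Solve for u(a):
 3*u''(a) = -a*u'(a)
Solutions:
 u(a) = C1 + C2*erf(sqrt(6)*a/6)


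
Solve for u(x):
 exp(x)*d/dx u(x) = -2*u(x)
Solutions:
 u(x) = C1*exp(2*exp(-x))


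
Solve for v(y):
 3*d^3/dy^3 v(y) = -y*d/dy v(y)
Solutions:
 v(y) = C1 + Integral(C2*airyai(-3^(2/3)*y/3) + C3*airybi(-3^(2/3)*y/3), y)


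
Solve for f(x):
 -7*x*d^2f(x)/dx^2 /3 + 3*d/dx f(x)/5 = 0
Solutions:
 f(x) = C1 + C2*x^(44/35)


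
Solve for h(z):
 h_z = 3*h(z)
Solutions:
 h(z) = C1*exp(3*z)


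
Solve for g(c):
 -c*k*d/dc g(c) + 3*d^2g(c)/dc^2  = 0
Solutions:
 g(c) = Piecewise((-sqrt(6)*sqrt(pi)*C1*erf(sqrt(6)*c*sqrt(-k)/6)/(2*sqrt(-k)) - C2, (k > 0) | (k < 0)), (-C1*c - C2, True))


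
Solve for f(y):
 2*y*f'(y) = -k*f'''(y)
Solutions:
 f(y) = C1 + Integral(C2*airyai(2^(1/3)*y*(-1/k)^(1/3)) + C3*airybi(2^(1/3)*y*(-1/k)^(1/3)), y)


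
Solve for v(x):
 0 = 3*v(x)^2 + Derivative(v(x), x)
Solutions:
 v(x) = 1/(C1 + 3*x)


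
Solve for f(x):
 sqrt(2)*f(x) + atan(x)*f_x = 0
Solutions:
 f(x) = C1*exp(-sqrt(2)*Integral(1/atan(x), x))


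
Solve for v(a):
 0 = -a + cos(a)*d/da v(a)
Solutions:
 v(a) = C1 + Integral(a/cos(a), a)


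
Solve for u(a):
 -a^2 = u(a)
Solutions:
 u(a) = -a^2


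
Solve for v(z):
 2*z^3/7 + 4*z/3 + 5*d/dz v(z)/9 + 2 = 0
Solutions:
 v(z) = C1 - 9*z^4/70 - 6*z^2/5 - 18*z/5


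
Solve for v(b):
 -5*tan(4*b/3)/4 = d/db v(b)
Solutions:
 v(b) = C1 + 15*log(cos(4*b/3))/16


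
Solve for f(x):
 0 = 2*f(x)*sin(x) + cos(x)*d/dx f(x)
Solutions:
 f(x) = C1*cos(x)^2


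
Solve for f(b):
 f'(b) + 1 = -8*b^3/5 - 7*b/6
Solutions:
 f(b) = C1 - 2*b^4/5 - 7*b^2/12 - b


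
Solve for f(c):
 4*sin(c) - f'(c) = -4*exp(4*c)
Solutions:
 f(c) = C1 + exp(4*c) - 4*cos(c)


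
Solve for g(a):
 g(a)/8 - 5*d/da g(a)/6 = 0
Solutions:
 g(a) = C1*exp(3*a/20)


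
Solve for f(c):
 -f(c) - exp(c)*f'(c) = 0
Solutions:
 f(c) = C1*exp(exp(-c))


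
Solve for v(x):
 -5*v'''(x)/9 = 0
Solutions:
 v(x) = C1 + C2*x + C3*x^2


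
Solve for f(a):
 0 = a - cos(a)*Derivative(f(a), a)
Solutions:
 f(a) = C1 + Integral(a/cos(a), a)


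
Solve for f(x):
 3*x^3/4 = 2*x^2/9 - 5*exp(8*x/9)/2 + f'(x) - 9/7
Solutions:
 f(x) = C1 + 3*x^4/16 - 2*x^3/27 + 9*x/7 + 45*exp(8*x/9)/16


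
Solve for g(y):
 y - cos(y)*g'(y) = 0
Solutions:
 g(y) = C1 + Integral(y/cos(y), y)


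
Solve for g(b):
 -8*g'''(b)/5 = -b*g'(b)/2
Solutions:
 g(b) = C1 + Integral(C2*airyai(2^(2/3)*5^(1/3)*b/4) + C3*airybi(2^(2/3)*5^(1/3)*b/4), b)


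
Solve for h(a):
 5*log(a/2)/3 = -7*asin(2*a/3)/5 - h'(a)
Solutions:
 h(a) = C1 - 5*a*log(a)/3 - 7*a*asin(2*a/3)/5 + 5*a*log(2)/3 + 5*a/3 - 7*sqrt(9 - 4*a^2)/10


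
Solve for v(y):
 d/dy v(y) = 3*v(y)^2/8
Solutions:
 v(y) = -8/(C1 + 3*y)


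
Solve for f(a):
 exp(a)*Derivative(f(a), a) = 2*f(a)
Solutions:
 f(a) = C1*exp(-2*exp(-a))


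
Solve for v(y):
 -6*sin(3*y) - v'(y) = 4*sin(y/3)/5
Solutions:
 v(y) = C1 + 12*cos(y/3)/5 + 2*cos(3*y)


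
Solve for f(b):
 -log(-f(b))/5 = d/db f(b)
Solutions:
 -li(-f(b)) = C1 - b/5


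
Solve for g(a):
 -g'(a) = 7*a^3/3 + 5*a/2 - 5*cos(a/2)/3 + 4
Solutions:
 g(a) = C1 - 7*a^4/12 - 5*a^2/4 - 4*a + 10*sin(a/2)/3


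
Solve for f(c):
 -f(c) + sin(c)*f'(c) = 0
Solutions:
 f(c) = C1*sqrt(cos(c) - 1)/sqrt(cos(c) + 1)


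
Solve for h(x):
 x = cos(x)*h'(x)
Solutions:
 h(x) = C1 + Integral(x/cos(x), x)


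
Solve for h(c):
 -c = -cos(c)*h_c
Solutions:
 h(c) = C1 + Integral(c/cos(c), c)


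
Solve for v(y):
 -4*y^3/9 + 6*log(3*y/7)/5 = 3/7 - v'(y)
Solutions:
 v(y) = C1 + y^4/9 - 6*y*log(y)/5 - 6*y*log(3)/5 + 57*y/35 + 6*y*log(7)/5


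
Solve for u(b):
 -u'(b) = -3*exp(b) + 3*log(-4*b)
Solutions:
 u(b) = C1 - 3*b*log(-b) + 3*b*(1 - 2*log(2)) + 3*exp(b)


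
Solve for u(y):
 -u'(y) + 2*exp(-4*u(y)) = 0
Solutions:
 u(y) = log(-I*(C1 + 8*y)^(1/4))
 u(y) = log(I*(C1 + 8*y)^(1/4))
 u(y) = log(-(C1 + 8*y)^(1/4))
 u(y) = log(C1 + 8*y)/4


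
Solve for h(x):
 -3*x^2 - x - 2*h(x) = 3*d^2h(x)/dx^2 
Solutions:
 h(x) = C1*sin(sqrt(6)*x/3) + C2*cos(sqrt(6)*x/3) - 3*x^2/2 - x/2 + 9/2


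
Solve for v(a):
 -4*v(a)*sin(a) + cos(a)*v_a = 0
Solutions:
 v(a) = C1/cos(a)^4


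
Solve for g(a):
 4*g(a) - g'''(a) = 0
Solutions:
 g(a) = C3*exp(2^(2/3)*a) + (C1*sin(2^(2/3)*sqrt(3)*a/2) + C2*cos(2^(2/3)*sqrt(3)*a/2))*exp(-2^(2/3)*a/2)


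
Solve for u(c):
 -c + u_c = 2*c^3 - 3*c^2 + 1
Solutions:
 u(c) = C1 + c^4/2 - c^3 + c^2/2 + c


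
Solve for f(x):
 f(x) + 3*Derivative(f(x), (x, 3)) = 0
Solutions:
 f(x) = C3*exp(-3^(2/3)*x/3) + (C1*sin(3^(1/6)*x/2) + C2*cos(3^(1/6)*x/2))*exp(3^(2/3)*x/6)


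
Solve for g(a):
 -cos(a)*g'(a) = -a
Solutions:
 g(a) = C1 + Integral(a/cos(a), a)


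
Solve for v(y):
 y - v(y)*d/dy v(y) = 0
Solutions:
 v(y) = -sqrt(C1 + y^2)
 v(y) = sqrt(C1 + y^2)


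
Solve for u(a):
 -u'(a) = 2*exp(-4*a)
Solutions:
 u(a) = C1 + exp(-4*a)/2


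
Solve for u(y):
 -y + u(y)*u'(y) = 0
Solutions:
 u(y) = -sqrt(C1 + y^2)
 u(y) = sqrt(C1 + y^2)


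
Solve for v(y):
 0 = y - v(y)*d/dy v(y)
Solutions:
 v(y) = -sqrt(C1 + y^2)
 v(y) = sqrt(C1 + y^2)


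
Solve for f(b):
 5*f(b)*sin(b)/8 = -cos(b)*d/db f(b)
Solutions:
 f(b) = C1*cos(b)^(5/8)


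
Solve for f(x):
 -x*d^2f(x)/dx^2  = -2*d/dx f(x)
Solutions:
 f(x) = C1 + C2*x^3


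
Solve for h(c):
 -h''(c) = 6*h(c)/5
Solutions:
 h(c) = C1*sin(sqrt(30)*c/5) + C2*cos(sqrt(30)*c/5)


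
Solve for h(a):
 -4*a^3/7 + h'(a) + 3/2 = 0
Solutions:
 h(a) = C1 + a^4/7 - 3*a/2


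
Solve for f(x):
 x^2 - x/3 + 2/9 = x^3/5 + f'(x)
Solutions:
 f(x) = C1 - x^4/20 + x^3/3 - x^2/6 + 2*x/9


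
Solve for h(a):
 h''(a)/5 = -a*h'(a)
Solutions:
 h(a) = C1 + C2*erf(sqrt(10)*a/2)


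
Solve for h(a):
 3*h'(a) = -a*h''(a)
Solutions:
 h(a) = C1 + C2/a^2


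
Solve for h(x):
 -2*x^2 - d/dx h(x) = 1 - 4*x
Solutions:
 h(x) = C1 - 2*x^3/3 + 2*x^2 - x


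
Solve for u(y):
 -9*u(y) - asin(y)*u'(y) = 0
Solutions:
 u(y) = C1*exp(-9*Integral(1/asin(y), y))


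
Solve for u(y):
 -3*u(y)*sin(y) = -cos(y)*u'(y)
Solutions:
 u(y) = C1/cos(y)^3


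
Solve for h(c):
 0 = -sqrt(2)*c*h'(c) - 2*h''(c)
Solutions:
 h(c) = C1 + C2*erf(2^(1/4)*c/2)


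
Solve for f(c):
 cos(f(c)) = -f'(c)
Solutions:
 f(c) = pi - asin((C1 + exp(2*c))/(C1 - exp(2*c)))
 f(c) = asin((C1 + exp(2*c))/(C1 - exp(2*c)))


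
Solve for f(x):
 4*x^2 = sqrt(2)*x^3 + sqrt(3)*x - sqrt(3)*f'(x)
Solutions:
 f(x) = C1 + sqrt(6)*x^4/12 - 4*sqrt(3)*x^3/9 + x^2/2


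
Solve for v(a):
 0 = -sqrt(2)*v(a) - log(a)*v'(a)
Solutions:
 v(a) = C1*exp(-sqrt(2)*li(a))


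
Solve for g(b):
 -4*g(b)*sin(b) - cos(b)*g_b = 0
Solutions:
 g(b) = C1*cos(b)^4


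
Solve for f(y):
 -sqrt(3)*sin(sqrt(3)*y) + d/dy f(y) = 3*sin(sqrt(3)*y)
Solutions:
 f(y) = C1 - sqrt(3)*cos(sqrt(3)*y) - cos(sqrt(3)*y)


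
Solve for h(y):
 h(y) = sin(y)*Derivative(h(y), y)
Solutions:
 h(y) = C1*sqrt(cos(y) - 1)/sqrt(cos(y) + 1)


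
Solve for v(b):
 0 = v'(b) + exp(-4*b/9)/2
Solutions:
 v(b) = C1 + 9*exp(-4*b/9)/8


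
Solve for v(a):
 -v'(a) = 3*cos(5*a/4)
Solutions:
 v(a) = C1 - 12*sin(5*a/4)/5


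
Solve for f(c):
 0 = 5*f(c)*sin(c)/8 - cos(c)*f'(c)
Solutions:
 f(c) = C1/cos(c)^(5/8)


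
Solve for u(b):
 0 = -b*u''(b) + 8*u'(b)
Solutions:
 u(b) = C1 + C2*b^9


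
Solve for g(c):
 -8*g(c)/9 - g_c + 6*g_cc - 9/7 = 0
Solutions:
 g(c) = C1*exp(c*(3 - sqrt(201))/36) + C2*exp(c*(3 + sqrt(201))/36) - 81/56


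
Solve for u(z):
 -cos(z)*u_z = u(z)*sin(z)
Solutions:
 u(z) = C1*cos(z)


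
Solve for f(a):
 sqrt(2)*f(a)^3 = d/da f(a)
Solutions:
 f(a) = -sqrt(2)*sqrt(-1/(C1 + sqrt(2)*a))/2
 f(a) = sqrt(2)*sqrt(-1/(C1 + sqrt(2)*a))/2


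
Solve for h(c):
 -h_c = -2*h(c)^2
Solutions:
 h(c) = -1/(C1 + 2*c)


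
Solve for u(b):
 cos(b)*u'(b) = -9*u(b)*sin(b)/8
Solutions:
 u(b) = C1*cos(b)^(9/8)


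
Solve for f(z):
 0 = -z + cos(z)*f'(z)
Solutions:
 f(z) = C1 + Integral(z/cos(z), z)


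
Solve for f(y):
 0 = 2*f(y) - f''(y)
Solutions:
 f(y) = C1*exp(-sqrt(2)*y) + C2*exp(sqrt(2)*y)


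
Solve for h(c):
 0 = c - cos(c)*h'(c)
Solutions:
 h(c) = C1 + Integral(c/cos(c), c)


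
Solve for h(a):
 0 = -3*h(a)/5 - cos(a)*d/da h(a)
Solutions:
 h(a) = C1*(sin(a) - 1)^(3/10)/(sin(a) + 1)^(3/10)


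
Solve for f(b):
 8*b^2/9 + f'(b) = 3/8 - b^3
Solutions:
 f(b) = C1 - b^4/4 - 8*b^3/27 + 3*b/8


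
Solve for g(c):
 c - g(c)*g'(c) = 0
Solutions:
 g(c) = -sqrt(C1 + c^2)
 g(c) = sqrt(C1 + c^2)


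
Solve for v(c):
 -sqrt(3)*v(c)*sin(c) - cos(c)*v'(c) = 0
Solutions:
 v(c) = C1*cos(c)^(sqrt(3))


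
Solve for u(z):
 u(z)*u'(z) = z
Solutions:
 u(z) = -sqrt(C1 + z^2)
 u(z) = sqrt(C1 + z^2)


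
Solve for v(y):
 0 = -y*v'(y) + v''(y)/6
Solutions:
 v(y) = C1 + C2*erfi(sqrt(3)*y)


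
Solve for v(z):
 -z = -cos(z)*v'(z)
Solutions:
 v(z) = C1 + Integral(z/cos(z), z)


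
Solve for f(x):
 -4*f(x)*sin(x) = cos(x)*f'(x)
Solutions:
 f(x) = C1*cos(x)^4


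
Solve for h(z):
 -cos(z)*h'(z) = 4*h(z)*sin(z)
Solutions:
 h(z) = C1*cos(z)^4


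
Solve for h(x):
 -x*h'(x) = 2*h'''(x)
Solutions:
 h(x) = C1 + Integral(C2*airyai(-2^(2/3)*x/2) + C3*airybi(-2^(2/3)*x/2), x)


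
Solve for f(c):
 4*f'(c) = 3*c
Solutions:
 f(c) = C1 + 3*c^2/8


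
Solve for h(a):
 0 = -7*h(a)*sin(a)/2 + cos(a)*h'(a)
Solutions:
 h(a) = C1/cos(a)^(7/2)


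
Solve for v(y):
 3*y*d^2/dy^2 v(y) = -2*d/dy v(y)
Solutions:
 v(y) = C1 + C2*y^(1/3)


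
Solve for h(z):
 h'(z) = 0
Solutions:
 h(z) = C1


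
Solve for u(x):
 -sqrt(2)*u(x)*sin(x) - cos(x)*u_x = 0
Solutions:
 u(x) = C1*cos(x)^(sqrt(2))


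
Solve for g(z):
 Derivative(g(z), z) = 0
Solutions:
 g(z) = C1


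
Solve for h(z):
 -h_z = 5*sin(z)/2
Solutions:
 h(z) = C1 + 5*cos(z)/2


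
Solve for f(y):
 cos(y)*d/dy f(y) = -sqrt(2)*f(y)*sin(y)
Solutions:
 f(y) = C1*cos(y)^(sqrt(2))


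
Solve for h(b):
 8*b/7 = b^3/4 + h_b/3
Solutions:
 h(b) = C1 - 3*b^4/16 + 12*b^2/7


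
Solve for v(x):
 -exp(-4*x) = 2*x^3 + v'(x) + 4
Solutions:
 v(x) = C1 - x^4/2 - 4*x + exp(-4*x)/4


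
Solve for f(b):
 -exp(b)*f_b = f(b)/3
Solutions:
 f(b) = C1*exp(exp(-b)/3)


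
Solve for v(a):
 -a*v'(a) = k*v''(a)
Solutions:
 v(a) = C1 + C2*sqrt(k)*erf(sqrt(2)*a*sqrt(1/k)/2)


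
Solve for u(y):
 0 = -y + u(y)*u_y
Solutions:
 u(y) = -sqrt(C1 + y^2)
 u(y) = sqrt(C1 + y^2)


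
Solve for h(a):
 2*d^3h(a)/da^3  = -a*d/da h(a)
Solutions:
 h(a) = C1 + Integral(C2*airyai(-2^(2/3)*a/2) + C3*airybi(-2^(2/3)*a/2), a)


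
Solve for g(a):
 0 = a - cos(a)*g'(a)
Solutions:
 g(a) = C1 + Integral(a/cos(a), a)


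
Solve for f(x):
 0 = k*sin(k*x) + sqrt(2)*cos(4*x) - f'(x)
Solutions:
 f(x) = C1 + sqrt(2)*sin(4*x)/4 - cos(k*x)


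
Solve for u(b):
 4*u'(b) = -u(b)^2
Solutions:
 u(b) = 4/(C1 + b)


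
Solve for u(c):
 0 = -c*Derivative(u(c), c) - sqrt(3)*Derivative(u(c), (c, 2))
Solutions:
 u(c) = C1 + C2*erf(sqrt(2)*3^(3/4)*c/6)


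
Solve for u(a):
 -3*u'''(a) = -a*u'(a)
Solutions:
 u(a) = C1 + Integral(C2*airyai(3^(2/3)*a/3) + C3*airybi(3^(2/3)*a/3), a)


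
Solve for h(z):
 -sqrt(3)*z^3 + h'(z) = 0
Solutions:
 h(z) = C1 + sqrt(3)*z^4/4


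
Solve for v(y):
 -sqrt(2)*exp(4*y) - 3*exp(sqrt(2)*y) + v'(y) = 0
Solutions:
 v(y) = C1 + sqrt(2)*exp(4*y)/4 + 3*sqrt(2)*exp(sqrt(2)*y)/2


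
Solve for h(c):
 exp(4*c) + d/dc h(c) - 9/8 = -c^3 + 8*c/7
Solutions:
 h(c) = C1 - c^4/4 + 4*c^2/7 + 9*c/8 - exp(4*c)/4


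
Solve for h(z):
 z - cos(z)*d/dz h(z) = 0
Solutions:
 h(z) = C1 + Integral(z/cos(z), z)


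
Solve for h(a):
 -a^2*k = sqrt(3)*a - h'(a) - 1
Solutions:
 h(a) = C1 + a^3*k/3 + sqrt(3)*a^2/2 - a


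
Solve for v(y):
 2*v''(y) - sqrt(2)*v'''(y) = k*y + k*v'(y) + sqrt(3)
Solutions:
 v(y) = C1 + C2*exp(sqrt(2)*y*(1 - sqrt(-sqrt(2)*k + 1))/2) + C3*exp(sqrt(2)*y*(sqrt(-sqrt(2)*k + 1) + 1)/2) - y^2/2 - 2*y/k - sqrt(3)*y/k


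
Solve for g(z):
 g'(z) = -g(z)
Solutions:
 g(z) = C1*exp(-z)


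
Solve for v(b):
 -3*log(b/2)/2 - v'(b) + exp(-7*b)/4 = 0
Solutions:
 v(b) = C1 - 3*b*log(b)/2 + 3*b*(log(2) + 1)/2 - exp(-7*b)/28


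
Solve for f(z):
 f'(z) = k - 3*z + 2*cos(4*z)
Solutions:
 f(z) = C1 + k*z - 3*z^2/2 + sin(4*z)/2


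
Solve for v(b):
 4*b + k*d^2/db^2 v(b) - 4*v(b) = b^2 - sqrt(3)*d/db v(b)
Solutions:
 v(b) = C1*exp(b*(sqrt(16*k + 3) - sqrt(3))/(2*k)) + C2*exp(-b*(sqrt(16*k + 3) + sqrt(3))/(2*k)) - b^2/4 - sqrt(3)*b/8 + b - k/8 - 3/32 + sqrt(3)/4


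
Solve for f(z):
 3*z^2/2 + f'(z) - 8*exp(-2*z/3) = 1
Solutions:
 f(z) = C1 - z^3/2 + z - 12*exp(-2*z/3)


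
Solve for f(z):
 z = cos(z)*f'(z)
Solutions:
 f(z) = C1 + Integral(z/cos(z), z)


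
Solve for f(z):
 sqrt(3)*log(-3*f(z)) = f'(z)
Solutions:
 -sqrt(3)*Integral(1/(log(-_y) + log(3)), (_y, f(z)))/3 = C1 - z


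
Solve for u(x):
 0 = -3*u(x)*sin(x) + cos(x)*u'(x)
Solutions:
 u(x) = C1/cos(x)^3


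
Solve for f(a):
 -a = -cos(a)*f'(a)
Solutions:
 f(a) = C1 + Integral(a/cos(a), a)


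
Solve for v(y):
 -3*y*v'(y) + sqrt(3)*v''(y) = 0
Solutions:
 v(y) = C1 + C2*erfi(sqrt(2)*3^(1/4)*y/2)


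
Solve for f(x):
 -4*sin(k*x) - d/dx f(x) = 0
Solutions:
 f(x) = C1 + 4*cos(k*x)/k


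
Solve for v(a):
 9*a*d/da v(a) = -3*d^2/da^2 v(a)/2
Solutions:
 v(a) = C1 + C2*erf(sqrt(3)*a)


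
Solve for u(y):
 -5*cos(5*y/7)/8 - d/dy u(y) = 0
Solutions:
 u(y) = C1 - 7*sin(5*y/7)/8


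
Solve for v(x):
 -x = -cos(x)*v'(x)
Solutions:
 v(x) = C1 + Integral(x/cos(x), x)


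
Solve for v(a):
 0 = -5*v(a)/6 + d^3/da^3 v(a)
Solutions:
 v(a) = C3*exp(5^(1/3)*6^(2/3)*a/6) + (C1*sin(2^(2/3)*3^(1/6)*5^(1/3)*a/4) + C2*cos(2^(2/3)*3^(1/6)*5^(1/3)*a/4))*exp(-5^(1/3)*6^(2/3)*a/12)


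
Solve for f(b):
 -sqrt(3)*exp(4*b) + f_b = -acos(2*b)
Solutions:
 f(b) = C1 - b*acos(2*b) + sqrt(1 - 4*b^2)/2 + sqrt(3)*exp(4*b)/4


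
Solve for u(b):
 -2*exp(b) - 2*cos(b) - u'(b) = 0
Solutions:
 u(b) = C1 - 2*exp(b) - 2*sin(b)


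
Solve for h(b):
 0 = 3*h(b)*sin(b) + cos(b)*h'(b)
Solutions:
 h(b) = C1*cos(b)^3


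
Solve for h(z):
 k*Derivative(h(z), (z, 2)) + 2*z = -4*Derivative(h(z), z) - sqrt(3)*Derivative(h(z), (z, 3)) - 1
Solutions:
 h(z) = C1 + C2*exp(sqrt(3)*z*(-k + sqrt(k^2 - 16*sqrt(3)))/6) + C3*exp(-sqrt(3)*z*(k + sqrt(k^2 - 16*sqrt(3)))/6) + k*z/8 - z^2/4 - z/4


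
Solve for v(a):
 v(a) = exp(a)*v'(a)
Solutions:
 v(a) = C1*exp(-exp(-a))


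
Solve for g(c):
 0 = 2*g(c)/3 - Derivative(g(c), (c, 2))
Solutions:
 g(c) = C1*exp(-sqrt(6)*c/3) + C2*exp(sqrt(6)*c/3)


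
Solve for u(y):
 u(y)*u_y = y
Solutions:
 u(y) = -sqrt(C1 + y^2)
 u(y) = sqrt(C1 + y^2)


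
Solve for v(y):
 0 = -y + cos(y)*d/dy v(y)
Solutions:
 v(y) = C1 + Integral(y/cos(y), y)


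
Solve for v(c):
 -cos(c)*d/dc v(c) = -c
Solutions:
 v(c) = C1 + Integral(c/cos(c), c)


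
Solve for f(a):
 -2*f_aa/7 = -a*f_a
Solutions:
 f(a) = C1 + C2*erfi(sqrt(7)*a/2)


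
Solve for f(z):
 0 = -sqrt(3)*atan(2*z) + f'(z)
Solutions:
 f(z) = C1 + sqrt(3)*(z*atan(2*z) - log(4*z^2 + 1)/4)


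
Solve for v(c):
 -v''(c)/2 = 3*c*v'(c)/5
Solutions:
 v(c) = C1 + C2*erf(sqrt(15)*c/5)


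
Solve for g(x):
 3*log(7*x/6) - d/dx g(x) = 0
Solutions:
 g(x) = C1 + 3*x*log(x) - 3*x + x*log(343/216)


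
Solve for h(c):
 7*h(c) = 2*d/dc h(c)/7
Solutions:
 h(c) = C1*exp(49*c/2)


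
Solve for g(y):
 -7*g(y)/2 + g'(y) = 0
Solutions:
 g(y) = C1*exp(7*y/2)


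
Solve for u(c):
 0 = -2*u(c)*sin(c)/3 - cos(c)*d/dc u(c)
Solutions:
 u(c) = C1*cos(c)^(2/3)


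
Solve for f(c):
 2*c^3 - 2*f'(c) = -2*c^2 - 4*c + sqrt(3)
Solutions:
 f(c) = C1 + c^4/4 + c^3/3 + c^2 - sqrt(3)*c/2


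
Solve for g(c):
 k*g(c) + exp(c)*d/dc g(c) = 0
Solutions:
 g(c) = C1*exp(k*exp(-c))


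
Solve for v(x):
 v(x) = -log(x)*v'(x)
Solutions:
 v(x) = C1*exp(-li(x))


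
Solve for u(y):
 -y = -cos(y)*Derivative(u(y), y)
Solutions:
 u(y) = C1 + Integral(y/cos(y), y)


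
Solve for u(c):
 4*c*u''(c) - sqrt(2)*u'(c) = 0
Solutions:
 u(c) = C1 + C2*c^(sqrt(2)/4 + 1)


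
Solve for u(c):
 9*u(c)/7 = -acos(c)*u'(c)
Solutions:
 u(c) = C1*exp(-9*Integral(1/acos(c), c)/7)


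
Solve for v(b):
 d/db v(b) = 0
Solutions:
 v(b) = C1


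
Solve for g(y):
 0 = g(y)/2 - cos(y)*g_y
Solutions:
 g(y) = C1*(sin(y) + 1)^(1/4)/(sin(y) - 1)^(1/4)


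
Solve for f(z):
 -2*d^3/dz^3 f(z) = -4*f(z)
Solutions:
 f(z) = C3*exp(2^(1/3)*z) + (C1*sin(2^(1/3)*sqrt(3)*z/2) + C2*cos(2^(1/3)*sqrt(3)*z/2))*exp(-2^(1/3)*z/2)


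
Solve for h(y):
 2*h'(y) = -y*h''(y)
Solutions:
 h(y) = C1 + C2/y


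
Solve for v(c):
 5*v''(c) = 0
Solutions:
 v(c) = C1 + C2*c


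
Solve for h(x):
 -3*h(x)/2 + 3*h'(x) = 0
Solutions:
 h(x) = C1*exp(x/2)


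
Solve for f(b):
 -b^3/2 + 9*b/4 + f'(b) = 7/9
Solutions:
 f(b) = C1 + b^4/8 - 9*b^2/8 + 7*b/9


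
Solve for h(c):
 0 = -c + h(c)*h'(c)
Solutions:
 h(c) = -sqrt(C1 + c^2)
 h(c) = sqrt(C1 + c^2)


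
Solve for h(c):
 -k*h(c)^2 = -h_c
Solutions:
 h(c) = -1/(C1 + c*k)


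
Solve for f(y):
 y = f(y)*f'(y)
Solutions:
 f(y) = -sqrt(C1 + y^2)
 f(y) = sqrt(C1 + y^2)


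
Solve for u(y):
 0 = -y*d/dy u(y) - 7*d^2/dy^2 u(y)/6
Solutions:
 u(y) = C1 + C2*erf(sqrt(21)*y/7)


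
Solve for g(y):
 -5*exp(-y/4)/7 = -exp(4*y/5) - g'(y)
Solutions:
 g(y) = C1 - 5*exp(4*y/5)/4 - 20*exp(-y/4)/7


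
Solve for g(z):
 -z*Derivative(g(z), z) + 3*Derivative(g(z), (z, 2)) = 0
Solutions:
 g(z) = C1 + C2*erfi(sqrt(6)*z/6)


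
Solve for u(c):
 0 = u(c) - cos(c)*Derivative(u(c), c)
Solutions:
 u(c) = C1*sqrt(sin(c) + 1)/sqrt(sin(c) - 1)


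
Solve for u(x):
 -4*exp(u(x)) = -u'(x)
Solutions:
 u(x) = log(-1/(C1 + 4*x))


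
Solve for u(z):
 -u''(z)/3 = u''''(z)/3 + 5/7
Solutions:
 u(z) = C1 + C2*z + C3*sin(z) + C4*cos(z) - 15*z^2/14


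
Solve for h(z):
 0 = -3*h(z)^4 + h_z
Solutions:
 h(z) = (-1/(C1 + 9*z))^(1/3)
 h(z) = (-1/(C1 + 3*z))^(1/3)*(-3^(2/3) - 3*3^(1/6)*I)/6
 h(z) = (-1/(C1 + 3*z))^(1/3)*(-3^(2/3) + 3*3^(1/6)*I)/6


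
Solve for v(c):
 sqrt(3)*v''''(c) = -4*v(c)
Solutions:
 v(c) = (C1*sin(3^(7/8)*c/3) + C2*cos(3^(7/8)*c/3))*exp(-3^(7/8)*c/3) + (C3*sin(3^(7/8)*c/3) + C4*cos(3^(7/8)*c/3))*exp(3^(7/8)*c/3)


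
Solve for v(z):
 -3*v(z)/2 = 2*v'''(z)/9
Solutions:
 v(z) = C3*exp(-3*2^(1/3)*z/2) + (C1*sin(3*2^(1/3)*sqrt(3)*z/4) + C2*cos(3*2^(1/3)*sqrt(3)*z/4))*exp(3*2^(1/3)*z/4)


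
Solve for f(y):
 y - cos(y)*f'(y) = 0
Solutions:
 f(y) = C1 + Integral(y/cos(y), y)


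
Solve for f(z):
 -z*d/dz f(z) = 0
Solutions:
 f(z) = C1


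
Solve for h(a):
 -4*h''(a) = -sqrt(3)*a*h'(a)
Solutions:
 h(a) = C1 + C2*erfi(sqrt(2)*3^(1/4)*a/4)


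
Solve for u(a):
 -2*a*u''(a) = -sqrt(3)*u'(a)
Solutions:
 u(a) = C1 + C2*a^(sqrt(3)/2 + 1)


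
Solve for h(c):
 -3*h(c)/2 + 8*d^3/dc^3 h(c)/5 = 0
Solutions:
 h(c) = C3*exp(15^(1/3)*2^(2/3)*c/4) + (C1*sin(2^(2/3)*3^(5/6)*5^(1/3)*c/8) + C2*cos(2^(2/3)*3^(5/6)*5^(1/3)*c/8))*exp(-15^(1/3)*2^(2/3)*c/8)


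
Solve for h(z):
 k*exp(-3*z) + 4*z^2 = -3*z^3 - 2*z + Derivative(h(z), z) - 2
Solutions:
 h(z) = C1 - k*exp(-3*z)/3 + 3*z^4/4 + 4*z^3/3 + z^2 + 2*z


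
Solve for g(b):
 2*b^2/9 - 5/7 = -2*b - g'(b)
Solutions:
 g(b) = C1 - 2*b^3/27 - b^2 + 5*b/7


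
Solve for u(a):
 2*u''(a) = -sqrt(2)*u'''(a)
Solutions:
 u(a) = C1 + C2*a + C3*exp(-sqrt(2)*a)


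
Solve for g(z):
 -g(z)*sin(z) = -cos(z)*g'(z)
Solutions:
 g(z) = C1/cos(z)


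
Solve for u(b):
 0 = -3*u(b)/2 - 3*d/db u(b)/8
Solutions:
 u(b) = C1*exp(-4*b)


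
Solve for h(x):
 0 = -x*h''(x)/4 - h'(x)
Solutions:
 h(x) = C1 + C2/x^3


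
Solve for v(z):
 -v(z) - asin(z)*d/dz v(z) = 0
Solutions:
 v(z) = C1*exp(-Integral(1/asin(z), z))


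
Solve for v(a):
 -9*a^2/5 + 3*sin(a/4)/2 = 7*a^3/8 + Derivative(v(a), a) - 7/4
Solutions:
 v(a) = C1 - 7*a^4/32 - 3*a^3/5 + 7*a/4 - 6*cos(a/4)


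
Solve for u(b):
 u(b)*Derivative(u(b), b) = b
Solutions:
 u(b) = -sqrt(C1 + b^2)
 u(b) = sqrt(C1 + b^2)


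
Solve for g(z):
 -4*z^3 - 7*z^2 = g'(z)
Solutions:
 g(z) = C1 - z^4 - 7*z^3/3


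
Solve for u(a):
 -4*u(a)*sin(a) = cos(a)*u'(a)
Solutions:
 u(a) = C1*cos(a)^4


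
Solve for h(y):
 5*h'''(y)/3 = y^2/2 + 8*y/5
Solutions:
 h(y) = C1 + C2*y + C3*y^2 + y^5/200 + y^4/25


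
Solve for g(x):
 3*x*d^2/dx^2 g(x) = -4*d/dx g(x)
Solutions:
 g(x) = C1 + C2/x^(1/3)


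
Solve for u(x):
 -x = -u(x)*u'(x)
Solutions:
 u(x) = -sqrt(C1 + x^2)
 u(x) = sqrt(C1 + x^2)


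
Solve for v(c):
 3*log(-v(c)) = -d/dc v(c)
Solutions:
 -li(-v(c)) = C1 - 3*c


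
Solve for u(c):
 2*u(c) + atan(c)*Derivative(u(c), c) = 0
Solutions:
 u(c) = C1*exp(-2*Integral(1/atan(c), c))


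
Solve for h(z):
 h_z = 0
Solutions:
 h(z) = C1


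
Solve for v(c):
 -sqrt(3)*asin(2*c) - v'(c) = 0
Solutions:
 v(c) = C1 - sqrt(3)*(c*asin(2*c) + sqrt(1 - 4*c^2)/2)


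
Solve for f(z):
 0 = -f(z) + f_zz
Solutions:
 f(z) = C1*exp(-z) + C2*exp(z)


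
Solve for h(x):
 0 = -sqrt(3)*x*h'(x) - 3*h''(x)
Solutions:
 h(x) = C1 + C2*erf(sqrt(2)*3^(3/4)*x/6)


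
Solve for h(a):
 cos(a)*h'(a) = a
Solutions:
 h(a) = C1 + Integral(a/cos(a), a)


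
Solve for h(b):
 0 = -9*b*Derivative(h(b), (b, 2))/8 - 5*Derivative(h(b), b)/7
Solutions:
 h(b) = C1 + C2*b^(23/63)


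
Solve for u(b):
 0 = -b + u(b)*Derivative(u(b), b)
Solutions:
 u(b) = -sqrt(C1 + b^2)
 u(b) = sqrt(C1 + b^2)


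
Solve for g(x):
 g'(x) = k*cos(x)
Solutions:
 g(x) = C1 + k*sin(x)


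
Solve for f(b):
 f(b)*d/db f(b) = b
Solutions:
 f(b) = -sqrt(C1 + b^2)
 f(b) = sqrt(C1 + b^2)


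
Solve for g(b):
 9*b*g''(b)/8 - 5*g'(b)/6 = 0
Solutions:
 g(b) = C1 + C2*b^(47/27)


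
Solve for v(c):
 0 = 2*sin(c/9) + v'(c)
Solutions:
 v(c) = C1 + 18*cos(c/9)


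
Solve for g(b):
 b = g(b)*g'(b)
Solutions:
 g(b) = -sqrt(C1 + b^2)
 g(b) = sqrt(C1 + b^2)


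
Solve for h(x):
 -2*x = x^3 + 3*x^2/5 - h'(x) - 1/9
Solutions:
 h(x) = C1 + x^4/4 + x^3/5 + x^2 - x/9


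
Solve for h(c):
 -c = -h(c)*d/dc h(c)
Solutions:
 h(c) = -sqrt(C1 + c^2)
 h(c) = sqrt(C1 + c^2)


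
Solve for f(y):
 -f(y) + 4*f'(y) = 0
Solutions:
 f(y) = C1*exp(y/4)


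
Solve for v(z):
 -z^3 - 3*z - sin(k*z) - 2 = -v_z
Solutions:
 v(z) = C1 + z^4/4 + 3*z^2/2 + 2*z - cos(k*z)/k


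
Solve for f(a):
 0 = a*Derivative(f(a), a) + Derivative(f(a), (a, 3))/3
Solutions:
 f(a) = C1 + Integral(C2*airyai(-3^(1/3)*a) + C3*airybi(-3^(1/3)*a), a)


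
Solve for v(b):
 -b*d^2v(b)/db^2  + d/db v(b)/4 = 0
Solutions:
 v(b) = C1 + C2*b^(5/4)


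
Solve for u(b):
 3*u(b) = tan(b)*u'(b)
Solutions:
 u(b) = C1*sin(b)^3


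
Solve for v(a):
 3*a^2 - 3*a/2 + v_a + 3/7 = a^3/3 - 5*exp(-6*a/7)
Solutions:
 v(a) = C1 + a^4/12 - a^3 + 3*a^2/4 - 3*a/7 + 35*exp(-6*a/7)/6


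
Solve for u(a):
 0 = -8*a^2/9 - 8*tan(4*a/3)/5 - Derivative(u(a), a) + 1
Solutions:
 u(a) = C1 - 8*a^3/27 + a + 6*log(cos(4*a/3))/5


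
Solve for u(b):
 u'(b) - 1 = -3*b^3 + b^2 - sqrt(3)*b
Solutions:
 u(b) = C1 - 3*b^4/4 + b^3/3 - sqrt(3)*b^2/2 + b


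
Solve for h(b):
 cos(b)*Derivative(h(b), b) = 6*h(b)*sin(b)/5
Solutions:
 h(b) = C1/cos(b)^(6/5)


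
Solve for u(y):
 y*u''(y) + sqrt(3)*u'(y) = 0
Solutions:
 u(y) = C1 + C2*y^(1 - sqrt(3))


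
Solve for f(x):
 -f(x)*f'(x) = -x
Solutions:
 f(x) = -sqrt(C1 + x^2)
 f(x) = sqrt(C1 + x^2)


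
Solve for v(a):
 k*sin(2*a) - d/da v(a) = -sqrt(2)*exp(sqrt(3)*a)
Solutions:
 v(a) = C1 - k*cos(2*a)/2 + sqrt(6)*exp(sqrt(3)*a)/3


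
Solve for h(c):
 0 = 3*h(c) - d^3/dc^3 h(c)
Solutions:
 h(c) = C3*exp(3^(1/3)*c) + (C1*sin(3^(5/6)*c/2) + C2*cos(3^(5/6)*c/2))*exp(-3^(1/3)*c/2)


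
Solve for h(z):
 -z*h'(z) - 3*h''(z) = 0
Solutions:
 h(z) = C1 + C2*erf(sqrt(6)*z/6)


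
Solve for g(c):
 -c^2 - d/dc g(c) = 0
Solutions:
 g(c) = C1 - c^3/3


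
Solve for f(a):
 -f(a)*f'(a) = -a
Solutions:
 f(a) = -sqrt(C1 + a^2)
 f(a) = sqrt(C1 + a^2)


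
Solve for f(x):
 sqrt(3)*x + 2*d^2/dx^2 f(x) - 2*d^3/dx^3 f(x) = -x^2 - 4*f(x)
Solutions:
 f(x) = C1*exp(x*(-(3*sqrt(87) + 28)^(1/3) - 1/(3*sqrt(87) + 28)^(1/3) + 2)/6)*sin(sqrt(3)*x*(-(3*sqrt(87) + 28)^(1/3) + (3*sqrt(87) + 28)^(-1/3))/6) + C2*exp(x*(-(3*sqrt(87) + 28)^(1/3) - 1/(3*sqrt(87) + 28)^(1/3) + 2)/6)*cos(sqrt(3)*x*(-(3*sqrt(87) + 28)^(1/3) + (3*sqrt(87) + 28)^(-1/3))/6) + C3*exp(x*((3*sqrt(87) + 28)^(-1/3) + 1 + (3*sqrt(87) + 28)^(1/3))/3) - x^2/4 - sqrt(3)*x/4 + 1/4


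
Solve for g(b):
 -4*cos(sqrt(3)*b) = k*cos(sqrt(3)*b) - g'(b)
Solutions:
 g(b) = C1 + sqrt(3)*k*sin(sqrt(3)*b)/3 + 4*sqrt(3)*sin(sqrt(3)*b)/3


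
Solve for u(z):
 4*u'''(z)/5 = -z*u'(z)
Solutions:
 u(z) = C1 + Integral(C2*airyai(-10^(1/3)*z/2) + C3*airybi(-10^(1/3)*z/2), z)


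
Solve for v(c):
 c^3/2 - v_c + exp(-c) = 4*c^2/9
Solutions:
 v(c) = C1 + c^4/8 - 4*c^3/27 - exp(-c)


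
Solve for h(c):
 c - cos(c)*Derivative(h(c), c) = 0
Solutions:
 h(c) = C1 + Integral(c/cos(c), c)


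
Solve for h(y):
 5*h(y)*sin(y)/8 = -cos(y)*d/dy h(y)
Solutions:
 h(y) = C1*cos(y)^(5/8)


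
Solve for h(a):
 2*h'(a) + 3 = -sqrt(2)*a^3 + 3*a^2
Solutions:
 h(a) = C1 - sqrt(2)*a^4/8 + a^3/2 - 3*a/2


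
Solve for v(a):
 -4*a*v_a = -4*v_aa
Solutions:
 v(a) = C1 + C2*erfi(sqrt(2)*a/2)


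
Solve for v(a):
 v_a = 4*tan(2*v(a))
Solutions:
 v(a) = -asin(C1*exp(8*a))/2 + pi/2
 v(a) = asin(C1*exp(8*a))/2


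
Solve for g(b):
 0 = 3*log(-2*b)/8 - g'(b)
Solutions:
 g(b) = C1 + 3*b*log(-b)/8 + 3*b*(-1 + log(2))/8


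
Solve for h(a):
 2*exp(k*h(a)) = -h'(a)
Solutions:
 h(a) = Piecewise((log(1/(C1*k + 2*a*k))/k, Ne(k, 0)), (nan, True))
 h(a) = Piecewise((C1 - 2*a, Eq(k, 0)), (nan, True))


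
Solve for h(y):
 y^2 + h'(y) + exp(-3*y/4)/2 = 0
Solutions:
 h(y) = C1 - y^3/3 + 2*exp(-3*y/4)/3


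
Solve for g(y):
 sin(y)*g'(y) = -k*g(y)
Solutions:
 g(y) = C1*exp(k*(-log(cos(y) - 1) + log(cos(y) + 1))/2)


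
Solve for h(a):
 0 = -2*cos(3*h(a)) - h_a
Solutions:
 h(a) = -asin((C1 + exp(12*a))/(C1 - exp(12*a)))/3 + pi/3
 h(a) = asin((C1 + exp(12*a))/(C1 - exp(12*a)))/3


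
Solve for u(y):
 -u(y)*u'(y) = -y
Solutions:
 u(y) = -sqrt(C1 + y^2)
 u(y) = sqrt(C1 + y^2)


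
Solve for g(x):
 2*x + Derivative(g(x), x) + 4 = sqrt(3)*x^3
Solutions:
 g(x) = C1 + sqrt(3)*x^4/4 - x^2 - 4*x


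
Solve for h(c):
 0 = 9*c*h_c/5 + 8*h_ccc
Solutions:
 h(c) = C1 + Integral(C2*airyai(-15^(2/3)*c/10) + C3*airybi(-15^(2/3)*c/10), c)


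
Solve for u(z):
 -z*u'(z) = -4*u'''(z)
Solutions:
 u(z) = C1 + Integral(C2*airyai(2^(1/3)*z/2) + C3*airybi(2^(1/3)*z/2), z)


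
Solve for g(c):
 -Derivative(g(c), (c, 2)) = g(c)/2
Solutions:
 g(c) = C1*sin(sqrt(2)*c/2) + C2*cos(sqrt(2)*c/2)


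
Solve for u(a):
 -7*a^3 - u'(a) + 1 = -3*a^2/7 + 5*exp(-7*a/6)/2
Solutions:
 u(a) = C1 - 7*a^4/4 + a^3/7 + a + 15*exp(-7*a/6)/7


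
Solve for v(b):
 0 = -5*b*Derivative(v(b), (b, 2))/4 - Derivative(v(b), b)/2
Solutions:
 v(b) = C1 + C2*b^(3/5)


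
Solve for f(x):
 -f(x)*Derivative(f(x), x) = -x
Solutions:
 f(x) = -sqrt(C1 + x^2)
 f(x) = sqrt(C1 + x^2)


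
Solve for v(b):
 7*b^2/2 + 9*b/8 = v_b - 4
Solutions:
 v(b) = C1 + 7*b^3/6 + 9*b^2/16 + 4*b


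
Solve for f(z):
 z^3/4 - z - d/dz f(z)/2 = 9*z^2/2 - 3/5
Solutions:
 f(z) = C1 + z^4/8 - 3*z^3 - z^2 + 6*z/5


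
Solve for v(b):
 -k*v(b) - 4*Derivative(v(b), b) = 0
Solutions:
 v(b) = C1*exp(-b*k/4)


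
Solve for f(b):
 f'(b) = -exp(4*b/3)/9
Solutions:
 f(b) = C1 - exp(4*b/3)/12


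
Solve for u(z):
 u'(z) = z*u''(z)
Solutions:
 u(z) = C1 + C2*z^2


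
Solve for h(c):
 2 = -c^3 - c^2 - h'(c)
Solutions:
 h(c) = C1 - c^4/4 - c^3/3 - 2*c


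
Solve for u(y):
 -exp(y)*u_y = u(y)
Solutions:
 u(y) = C1*exp(exp(-y))


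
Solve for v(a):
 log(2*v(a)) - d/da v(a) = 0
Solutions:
 -Integral(1/(log(_y) + log(2)), (_y, v(a))) = C1 - a


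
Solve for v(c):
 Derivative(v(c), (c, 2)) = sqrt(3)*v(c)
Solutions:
 v(c) = C1*exp(-3^(1/4)*c) + C2*exp(3^(1/4)*c)


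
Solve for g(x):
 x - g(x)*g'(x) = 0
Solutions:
 g(x) = -sqrt(C1 + x^2)
 g(x) = sqrt(C1 + x^2)


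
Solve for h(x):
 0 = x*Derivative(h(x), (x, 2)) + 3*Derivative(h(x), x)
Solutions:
 h(x) = C1 + C2/x^2


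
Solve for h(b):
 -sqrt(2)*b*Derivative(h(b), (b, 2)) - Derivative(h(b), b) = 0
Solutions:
 h(b) = C1 + C2*b^(1 - sqrt(2)/2)


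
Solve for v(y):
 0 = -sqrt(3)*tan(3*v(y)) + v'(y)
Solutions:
 v(y) = -asin(C1*exp(3*sqrt(3)*y))/3 + pi/3
 v(y) = asin(C1*exp(3*sqrt(3)*y))/3


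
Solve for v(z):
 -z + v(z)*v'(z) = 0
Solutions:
 v(z) = -sqrt(C1 + z^2)
 v(z) = sqrt(C1 + z^2)


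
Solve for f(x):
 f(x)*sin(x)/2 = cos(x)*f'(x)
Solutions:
 f(x) = C1/sqrt(cos(x))


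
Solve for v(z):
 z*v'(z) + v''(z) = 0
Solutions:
 v(z) = C1 + C2*erf(sqrt(2)*z/2)


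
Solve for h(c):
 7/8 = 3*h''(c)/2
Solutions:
 h(c) = C1 + C2*c + 7*c^2/24


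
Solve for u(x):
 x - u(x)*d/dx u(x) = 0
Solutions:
 u(x) = -sqrt(C1 + x^2)
 u(x) = sqrt(C1 + x^2)


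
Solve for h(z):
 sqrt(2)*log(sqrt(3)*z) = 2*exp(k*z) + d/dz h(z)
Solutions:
 h(z) = C1 + sqrt(2)*z*log(z) + sqrt(2)*z*(-1 + log(3)/2) + Piecewise((-2*exp(k*z)/k, Ne(k, 0)), (-2*z, True))


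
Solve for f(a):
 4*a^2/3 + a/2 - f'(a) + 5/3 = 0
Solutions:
 f(a) = C1 + 4*a^3/9 + a^2/4 + 5*a/3


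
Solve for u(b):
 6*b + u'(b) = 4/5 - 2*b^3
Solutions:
 u(b) = C1 - b^4/2 - 3*b^2 + 4*b/5


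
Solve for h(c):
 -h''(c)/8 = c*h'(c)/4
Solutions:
 h(c) = C1 + C2*erf(c)
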